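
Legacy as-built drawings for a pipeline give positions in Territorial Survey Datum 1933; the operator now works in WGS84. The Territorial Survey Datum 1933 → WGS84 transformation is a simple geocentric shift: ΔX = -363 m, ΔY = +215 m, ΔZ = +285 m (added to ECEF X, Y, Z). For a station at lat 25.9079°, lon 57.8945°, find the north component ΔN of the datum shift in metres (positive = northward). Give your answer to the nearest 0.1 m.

ΔN = 261.1 m

The local north axis is (−sin φ cos λ, −sin φ sin λ, cos φ), giving ΔN = 84.295 − 79.573 + 256.357 = 261.08 m.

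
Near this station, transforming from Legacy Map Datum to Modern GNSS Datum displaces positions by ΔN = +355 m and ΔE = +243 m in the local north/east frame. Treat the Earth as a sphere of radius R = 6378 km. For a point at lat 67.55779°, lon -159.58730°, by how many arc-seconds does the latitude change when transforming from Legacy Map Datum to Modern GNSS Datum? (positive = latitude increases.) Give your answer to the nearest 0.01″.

Δφ = 11.48″

On a sphere of radius R, 1 rad of latitude = R, so Δφ = ΔN / R = 355.0 / 6378000 = 5.5660e-05 rad = 11.481″.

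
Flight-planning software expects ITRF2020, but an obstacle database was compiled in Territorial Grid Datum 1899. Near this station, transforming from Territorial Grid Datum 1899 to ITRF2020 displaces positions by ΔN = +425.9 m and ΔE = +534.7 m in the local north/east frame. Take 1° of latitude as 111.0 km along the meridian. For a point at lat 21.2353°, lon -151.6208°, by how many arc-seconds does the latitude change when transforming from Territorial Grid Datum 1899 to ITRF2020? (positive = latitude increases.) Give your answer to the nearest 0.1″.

1° of latitude = 111.0 km, so Δφ = 425.9 / 111000 = 0.0038369° = 13.813″.

Δφ = 13.8″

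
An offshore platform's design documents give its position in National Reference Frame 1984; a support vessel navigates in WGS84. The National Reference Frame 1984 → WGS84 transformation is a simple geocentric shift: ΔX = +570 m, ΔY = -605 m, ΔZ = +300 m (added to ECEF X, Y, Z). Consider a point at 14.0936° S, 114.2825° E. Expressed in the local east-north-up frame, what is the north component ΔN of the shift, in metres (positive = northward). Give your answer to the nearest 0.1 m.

The local north axis is (−sin φ cos λ, −sin φ sin λ, cos φ), giving ΔN = -57.079 − 134.288 + 290.970 = 99.60 m.

ΔN = 99.6 m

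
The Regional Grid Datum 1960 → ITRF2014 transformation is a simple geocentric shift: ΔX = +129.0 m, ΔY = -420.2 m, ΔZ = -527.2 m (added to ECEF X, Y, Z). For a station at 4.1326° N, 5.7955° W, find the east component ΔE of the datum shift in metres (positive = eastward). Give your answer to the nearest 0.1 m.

ΔE = -405.0 m

At φ = 4.1326°, λ = -5.7955°: sin φ = 0.072065, cos φ = 0.997400, sin λ = -0.100978, cos λ = 0.994889.
ΔE = −sin λ·ΔX + cos λ·ΔY = −(-0.100978)·(129.0) + (0.994889)·(-420.2) = -405.03 m.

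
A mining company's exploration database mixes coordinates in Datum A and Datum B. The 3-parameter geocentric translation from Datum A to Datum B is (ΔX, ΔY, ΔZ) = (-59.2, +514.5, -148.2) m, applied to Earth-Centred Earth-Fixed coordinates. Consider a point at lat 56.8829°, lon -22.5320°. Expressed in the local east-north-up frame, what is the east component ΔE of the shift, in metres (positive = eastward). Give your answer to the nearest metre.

The local east axis at (φ, λ) is (−sin λ, cos λ, 0), so ΔE = −sin(-22.5320°)·(-59.2) + cos(-22.5320°)·514.5 = 452.54 m.

ΔE = 453 m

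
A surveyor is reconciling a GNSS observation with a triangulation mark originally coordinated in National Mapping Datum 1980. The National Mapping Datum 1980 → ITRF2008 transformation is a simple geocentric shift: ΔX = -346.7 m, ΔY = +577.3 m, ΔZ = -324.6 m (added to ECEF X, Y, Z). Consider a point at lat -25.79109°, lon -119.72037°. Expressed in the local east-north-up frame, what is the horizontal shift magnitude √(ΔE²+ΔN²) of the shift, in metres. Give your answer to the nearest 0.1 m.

At φ = -25.79109°, λ = -119.72037°: sin φ = -0.435091, cos φ = 0.900386, sin λ = -0.868455, cos λ = -0.495767.
ΔE = −sin λ·ΔX + cos λ·ΔY = −(-0.868455)·(-346.7) + (-0.495767)·(577.3) = -587.30 m.
ΔN = −sin φ cos λ·ΔX − sin φ sin λ·ΔY + cos φ·ΔZ = −(-0.435091)(-0.495767)(-346.7) − (-0.435091)(-0.868455)(577.3) + (0.900386)(-324.6) = -435.62 m.
Horizontal magnitude = √(ΔE² + ΔN²) = √((-587.30)² + (-435.62)²) = 731.22 m.

731.2 m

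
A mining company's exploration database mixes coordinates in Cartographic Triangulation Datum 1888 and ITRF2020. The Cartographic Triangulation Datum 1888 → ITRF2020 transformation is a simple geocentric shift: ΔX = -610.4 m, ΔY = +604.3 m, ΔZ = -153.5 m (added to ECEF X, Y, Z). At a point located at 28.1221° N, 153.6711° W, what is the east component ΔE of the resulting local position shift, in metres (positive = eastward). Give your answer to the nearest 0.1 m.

ΔE = -812.3 m

At φ = 28.1221°, λ = -153.6711°: sin φ = 0.471352, cos φ = 0.881945, sin λ = -0.443523, cos λ = -0.896263.
ΔE = −sin λ·ΔX + cos λ·ΔY = −(-0.443523)·(-610.4) + (-0.896263)·(604.3) = -812.34 m.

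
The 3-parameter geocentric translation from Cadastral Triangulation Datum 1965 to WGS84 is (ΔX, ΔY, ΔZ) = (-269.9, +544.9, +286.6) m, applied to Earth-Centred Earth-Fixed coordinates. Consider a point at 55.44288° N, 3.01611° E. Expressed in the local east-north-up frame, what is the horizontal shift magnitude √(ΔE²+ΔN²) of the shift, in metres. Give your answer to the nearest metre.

The local east axis at (φ, λ) is (−sin λ, cos λ, 0), so ΔE = −sin(3.01611°)·(-269.9) + cos(3.01611°)·544.9 = 558.35 m.
The local north axis is (−sin φ cos λ, −sin φ sin λ, cos φ), giving ΔN = 221.971 − 23.612 + 162.567 = 360.93 m.
Horizontal magnitude = √(ΔE² + ΔN²) = √(558.35² + 360.93²) = 664.84 m.

665 m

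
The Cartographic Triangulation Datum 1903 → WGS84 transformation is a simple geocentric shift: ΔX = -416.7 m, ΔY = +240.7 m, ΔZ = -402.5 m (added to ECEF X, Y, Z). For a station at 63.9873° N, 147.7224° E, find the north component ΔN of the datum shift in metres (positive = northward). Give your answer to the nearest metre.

At φ = 63.9873°, λ = 147.7224°: sin φ = 0.898697, cos φ = 0.438570, sin λ = 0.534022, cos λ = -0.845471.
ΔN = −sin φ cos λ·ΔX − sin φ sin λ·ΔY + cos φ·ΔZ = −(0.898697)(-0.845471)(-416.7) − (0.898697)(0.534022)(240.7) + (0.438570)(-402.5) = -608.66 m.

ΔN = -609 m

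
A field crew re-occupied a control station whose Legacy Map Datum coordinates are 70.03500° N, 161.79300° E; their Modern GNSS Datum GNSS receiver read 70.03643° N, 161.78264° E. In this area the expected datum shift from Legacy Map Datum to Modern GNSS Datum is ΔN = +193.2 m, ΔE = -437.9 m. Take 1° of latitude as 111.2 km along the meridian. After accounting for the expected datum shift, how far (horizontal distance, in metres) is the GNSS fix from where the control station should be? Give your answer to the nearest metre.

56 m

Observed coordinate differences: Δφ = +0.00143°, Δλ = -0.01036°.
Converting to metres (1° lat = 111200 m, cos φ = 0.341446): observed ΔN = 159.0 m, observed ΔE = -393.4 m.
Subtracting the expected shift leaves a residual of 159.0 − (193.2) = -34.2 m north and -393.4 − (-437.9) = 44.5 m east.
Residual distance = √((-34.2)² + 44.5²) = 56.1 m.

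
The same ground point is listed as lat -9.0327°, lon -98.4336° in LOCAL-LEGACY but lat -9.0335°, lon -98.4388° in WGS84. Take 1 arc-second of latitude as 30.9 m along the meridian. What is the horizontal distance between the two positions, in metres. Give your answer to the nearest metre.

Δφ = -9.0335° − -9.0327° = -0.0008°; Δλ = -98.4388° − -98.4336° = -0.0052°.
1° of latitude = 3600 × 30.90 = 111240 m.
ΔN = Δφ × 111240 = -89.0 m; ΔE = Δλ × 111240 × cos(-9.0327°) = -0.0052 × 111240 × 0.987599 = -571.3 m.
Distance = √(ΔE² + ΔN²) = √((-571.3)² + (-89.0)²) = 578.2 m.

578 m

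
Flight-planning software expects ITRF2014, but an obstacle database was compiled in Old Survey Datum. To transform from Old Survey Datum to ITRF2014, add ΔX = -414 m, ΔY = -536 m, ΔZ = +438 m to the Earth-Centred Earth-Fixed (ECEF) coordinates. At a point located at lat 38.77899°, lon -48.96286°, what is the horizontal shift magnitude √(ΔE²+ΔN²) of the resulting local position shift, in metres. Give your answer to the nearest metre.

The local east axis at (φ, λ) is (−sin λ, cos λ, 0), so ΔE = −sin(-48.96286°)·(-414) + cos(-48.96286°)·(-536) = -664.18 m.
The local north axis is (−sin φ cos λ, −sin φ sin λ, cos φ), giving ΔN = 170.240 − 253.218 + 341.451 = 258.47 m.
Horizontal magnitude = √(ΔE² + ΔN²) = √((-664.18)² + 258.47²) = 712.70 m.

713 m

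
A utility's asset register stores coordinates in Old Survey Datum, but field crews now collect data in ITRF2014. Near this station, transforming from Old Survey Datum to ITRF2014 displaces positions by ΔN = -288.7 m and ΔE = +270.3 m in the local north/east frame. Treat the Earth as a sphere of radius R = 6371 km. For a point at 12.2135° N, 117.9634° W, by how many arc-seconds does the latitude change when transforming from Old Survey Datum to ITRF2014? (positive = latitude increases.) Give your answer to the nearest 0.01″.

On a sphere of radius R, 1 rad of latitude = R, so Δφ = ΔN / R = -288.7 / 6371000 = -4.5315e-05 rad = -9.347″.

Δφ = -9.35″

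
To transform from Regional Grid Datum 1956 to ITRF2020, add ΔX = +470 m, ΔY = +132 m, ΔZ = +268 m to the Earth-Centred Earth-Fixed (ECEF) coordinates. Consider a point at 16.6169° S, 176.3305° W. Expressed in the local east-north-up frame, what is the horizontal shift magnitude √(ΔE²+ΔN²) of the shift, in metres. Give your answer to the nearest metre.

At φ = -16.6169°, λ = -176.3305°: sin φ = -0.285971, cos φ = 0.958238, sin λ = -0.064001, cos λ = -0.997950.
ΔE = −sin λ·ΔX + cos λ·ΔY = −(-0.064001)·(470) + (-0.997950)·(132) = -101.65 m.
ΔN = −sin φ cos λ·ΔX − sin φ sin λ·ΔY + cos φ·ΔZ = −(-0.285971)(-0.997950)(470) − (-0.285971)(-0.064001)(132) + (0.958238)(268) = 120.26 m.
Horizontal magnitude = √(ΔE² + ΔN²) = √((-101.65)² + 120.26²) = 157.46 m.

157 m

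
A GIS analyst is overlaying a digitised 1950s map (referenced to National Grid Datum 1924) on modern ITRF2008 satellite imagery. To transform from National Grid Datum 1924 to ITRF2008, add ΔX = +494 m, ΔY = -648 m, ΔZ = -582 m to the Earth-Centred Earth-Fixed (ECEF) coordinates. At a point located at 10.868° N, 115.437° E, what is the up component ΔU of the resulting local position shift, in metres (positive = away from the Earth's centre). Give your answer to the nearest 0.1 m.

At φ = 10.868°, λ = 115.437°: sin φ = 0.188547, cos φ = 0.982064, sin λ = 0.903058, cos λ = -0.429518.
ΔU = cos φ cos λ·ΔX + cos φ sin λ·ΔY + sin φ·ΔZ = (0.982064)(-0.429518)(494) + (0.982064)(0.903058)(-648) + (0.188547)(-582) = -892.80 m.

ΔU = -892.8 m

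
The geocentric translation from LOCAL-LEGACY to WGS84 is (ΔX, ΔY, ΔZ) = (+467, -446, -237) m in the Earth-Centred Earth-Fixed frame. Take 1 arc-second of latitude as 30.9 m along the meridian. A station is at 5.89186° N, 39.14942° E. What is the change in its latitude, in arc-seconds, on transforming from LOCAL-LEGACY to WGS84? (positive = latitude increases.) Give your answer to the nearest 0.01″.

sin φ = 0.102651, cos φ = 0.994717, sin λ = 0.631345, cos λ = 0.775502.
North component: ΔN = −sin φ cos λ·ΔX − sin φ sin λ·ΔY + cos φ·ΔZ = −(0.102651)(0.775502)(467) − (0.102651)(0.631345)(-446) + (0.994717)(-237) = -244.02 m.
1° of latitude spans 3600 × 30.90 = 111240 m, so Δφ = -244.02 / 111240 × 3600 = -7.897″.

Δφ = -7.90″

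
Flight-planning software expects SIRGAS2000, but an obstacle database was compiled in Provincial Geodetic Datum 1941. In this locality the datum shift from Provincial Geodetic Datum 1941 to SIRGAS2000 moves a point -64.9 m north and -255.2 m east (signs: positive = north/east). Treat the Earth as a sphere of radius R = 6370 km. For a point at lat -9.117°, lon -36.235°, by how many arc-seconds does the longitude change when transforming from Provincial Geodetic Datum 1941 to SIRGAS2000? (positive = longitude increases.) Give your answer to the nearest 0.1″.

At latitude -9.117°, cos φ = 0.987367.
One radian of longitude at latitude φ spans R cos φ, so Δλ = ΔE / (R cos φ) = -255.2 / (6370000 × 0.987367) = -4.0575e-05 rad = -8.369″.

Δλ = -8.4″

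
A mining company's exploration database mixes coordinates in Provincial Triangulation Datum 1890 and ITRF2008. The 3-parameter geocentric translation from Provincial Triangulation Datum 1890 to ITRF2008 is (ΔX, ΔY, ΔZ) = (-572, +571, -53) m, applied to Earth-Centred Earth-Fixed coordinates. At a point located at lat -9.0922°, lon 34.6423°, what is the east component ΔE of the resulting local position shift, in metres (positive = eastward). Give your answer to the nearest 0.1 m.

ΔE = 794.9 m

At φ = -9.0922°, λ = 34.6423°: sin φ = -0.158024, cos φ = 0.987435, sin λ = 0.568451, cos λ = 0.822717.
ΔE = −sin λ·ΔX + cos λ·ΔY = −(0.568451)·(-572) + (0.822717)·(571) = 794.93 m.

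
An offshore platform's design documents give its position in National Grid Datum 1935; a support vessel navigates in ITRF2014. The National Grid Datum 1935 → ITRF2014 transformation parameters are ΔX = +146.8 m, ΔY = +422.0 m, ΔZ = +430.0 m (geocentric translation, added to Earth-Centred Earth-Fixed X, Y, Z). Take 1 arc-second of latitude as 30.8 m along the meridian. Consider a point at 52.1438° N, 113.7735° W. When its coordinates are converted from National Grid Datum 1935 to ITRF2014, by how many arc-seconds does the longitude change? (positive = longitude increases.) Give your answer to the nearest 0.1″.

sin φ = 0.789553, cos φ = 0.613682, sin λ = -0.915146, cos λ = -0.403122.
East component: ΔE = −sin λ·ΔX + cos λ·ΔY = −(-0.915146)(146.8) + (-0.403122)(422.0) = -35.77 m.
1° of latitude spans 3600 × 30.80 = 110880 m; at latitude φ, 1° of longitude spans that × cos φ = 68045.0 m, so Δλ = -35.77 / 68045.0 × 3600 = -1.893″.

Δλ = -1.9″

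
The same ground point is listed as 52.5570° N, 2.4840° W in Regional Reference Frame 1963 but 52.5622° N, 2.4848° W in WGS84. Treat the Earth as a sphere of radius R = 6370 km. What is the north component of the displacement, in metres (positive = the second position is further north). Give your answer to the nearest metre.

Δφ = 52.5622° − 52.5570° = +0.0052°; Δλ = -2.4848° − -2.4840° = -0.0008°.
1° along a meridian = πR/180 = 111177 m.
ΔN = Δφ × 111177 = 578.1 m; ΔE = Δλ × 111177 × cos(52.5570°) = -0.0008 × 111177 × 0.607972 = -54.1 m.

ΔN = 578 m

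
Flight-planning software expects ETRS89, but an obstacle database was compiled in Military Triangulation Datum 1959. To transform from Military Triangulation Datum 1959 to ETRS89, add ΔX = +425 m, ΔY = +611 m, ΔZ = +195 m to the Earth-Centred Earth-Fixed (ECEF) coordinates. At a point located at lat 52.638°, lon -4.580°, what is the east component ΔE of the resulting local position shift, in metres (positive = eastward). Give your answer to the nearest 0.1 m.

The local east axis at (φ, λ) is (−sin λ, cos λ, 0), so ΔE = −sin(-4.580°)·425 + cos(-4.580°)·611 = 642.99 m.

ΔE = 643.0 m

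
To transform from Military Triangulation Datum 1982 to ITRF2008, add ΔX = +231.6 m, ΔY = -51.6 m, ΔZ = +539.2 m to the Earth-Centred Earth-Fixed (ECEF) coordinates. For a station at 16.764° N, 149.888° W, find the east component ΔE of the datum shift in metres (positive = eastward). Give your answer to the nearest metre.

The local east axis at (φ, λ) is (−sin λ, cos λ, 0), so ΔE = −sin(-149.888°)·231.6 + cos(-149.888°)·(-51.6) = 160.83 m.

ΔE = 161 m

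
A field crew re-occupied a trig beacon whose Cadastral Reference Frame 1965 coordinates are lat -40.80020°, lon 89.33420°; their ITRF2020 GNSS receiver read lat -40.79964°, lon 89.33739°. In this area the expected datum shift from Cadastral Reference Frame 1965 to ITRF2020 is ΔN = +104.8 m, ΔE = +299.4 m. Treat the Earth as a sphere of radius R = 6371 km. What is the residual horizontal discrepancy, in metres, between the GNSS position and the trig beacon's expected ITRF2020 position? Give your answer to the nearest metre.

53 m

Observed coordinate differences: Δφ = +0.00056°, Δλ = +0.00319°.
Converting to metres (1° lat = 111195 m, cos φ = 0.756993): observed ΔN = 62.3 m, observed ΔE = 268.5 m.
Subtracting the expected shift leaves a residual of 62.3 − (104.8) = -42.5 m north and 268.5 − (299.4) = -30.9 m east.
Residual distance = √((-42.5)² + (-30.9)²) = 52.6 m.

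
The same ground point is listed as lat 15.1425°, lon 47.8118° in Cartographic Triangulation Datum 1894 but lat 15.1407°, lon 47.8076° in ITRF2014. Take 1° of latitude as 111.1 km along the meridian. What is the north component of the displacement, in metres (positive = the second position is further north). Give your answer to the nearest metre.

ΔN = -200 m

Δφ = 15.1407° − 15.1425° = -0.0018°; Δλ = 47.8076° − 47.8118° = -0.0042°.
ΔN = Δφ × 111100 = -200.0 m; ΔE = Δλ × 111100 × cos(15.1425°) = -0.0042 × 111100 × 0.965279 = -450.4 m.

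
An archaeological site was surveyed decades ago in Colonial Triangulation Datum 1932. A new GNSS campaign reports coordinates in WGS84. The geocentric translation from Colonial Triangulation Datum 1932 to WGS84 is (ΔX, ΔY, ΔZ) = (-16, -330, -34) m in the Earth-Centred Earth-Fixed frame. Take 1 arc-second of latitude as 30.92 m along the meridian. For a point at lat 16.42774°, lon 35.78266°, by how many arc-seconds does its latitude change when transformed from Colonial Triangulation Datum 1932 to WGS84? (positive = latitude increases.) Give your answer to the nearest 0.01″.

sin φ = 0.282806, cos φ = 0.959177, sin λ = 0.584712, cos λ = 0.811241.
North component: ΔN = −sin φ cos λ·ΔX − sin φ sin λ·ΔY + cos φ·ΔZ = −(0.282806)(0.811241)(-16) − (0.282806)(0.584712)(-330) + (0.959177)(-34) = 25.63 m.
1° of latitude spans 3600 × 30.92 = 111312 m, so Δφ = 25.63 / 111312 × 3600 = 0.829″.

Δφ = 0.83″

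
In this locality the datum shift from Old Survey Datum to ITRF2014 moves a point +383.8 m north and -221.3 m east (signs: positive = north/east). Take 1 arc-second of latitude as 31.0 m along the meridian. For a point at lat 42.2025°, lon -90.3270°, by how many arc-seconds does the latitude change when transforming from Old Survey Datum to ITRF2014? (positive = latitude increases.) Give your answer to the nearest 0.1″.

Δφ = 12.4″

1″ of latitude = 31.00 m, so Δφ = 383.8 / 31.00 = 12.381″.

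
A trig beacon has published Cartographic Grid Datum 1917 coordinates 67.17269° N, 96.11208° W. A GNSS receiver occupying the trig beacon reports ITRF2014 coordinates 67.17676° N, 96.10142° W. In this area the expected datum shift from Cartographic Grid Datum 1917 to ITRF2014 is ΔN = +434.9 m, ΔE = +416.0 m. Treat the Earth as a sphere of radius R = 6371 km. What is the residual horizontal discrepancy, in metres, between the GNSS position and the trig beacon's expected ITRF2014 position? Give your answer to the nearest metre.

Observed coordinate differences: Δφ = +0.00407°, Δλ = +0.01066°.
Converting to metres (1° lat = 111195 m, cos φ = 0.387955): observed ΔN = 452.6 m, observed ΔE = 459.9 m.
Subtracting the expected shift leaves a residual of 452.6 − (434.9) = 17.7 m north and 459.9 − (416.0) = 43.9 m east.
Residual distance = √(17.7² + 43.9²) = 47.3 m.

47 m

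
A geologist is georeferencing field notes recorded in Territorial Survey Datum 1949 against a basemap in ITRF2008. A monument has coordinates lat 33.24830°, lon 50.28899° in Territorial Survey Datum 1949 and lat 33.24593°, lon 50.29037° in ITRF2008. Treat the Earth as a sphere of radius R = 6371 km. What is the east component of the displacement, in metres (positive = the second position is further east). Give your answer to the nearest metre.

ΔE = 128 m

Δφ = 33.24593° − 33.24830° = -0.00237°; Δλ = 50.29037° − 50.28899° = +0.00138°.
1° along a meridian = πR/180 = 111195 m.
ΔN = Δφ × 111195 = -263.5 m; ΔE = Δλ × 111195 × cos(33.24830°) = +0.00138 × 111195 × 0.836302 = 128.3 m.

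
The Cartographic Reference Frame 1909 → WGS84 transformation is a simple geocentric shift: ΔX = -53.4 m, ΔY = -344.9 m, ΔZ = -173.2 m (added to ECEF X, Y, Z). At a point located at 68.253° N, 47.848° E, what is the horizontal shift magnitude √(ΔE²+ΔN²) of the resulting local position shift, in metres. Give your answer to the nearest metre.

The local east axis at (φ, λ) is (−sin λ, cos λ, 0), so ΔE = −sin(47.848°)·(-53.4) + cos(47.848°)·(-344.9) = -191.87 m.
The local north axis is (−sin φ cos λ, −sin φ sin λ, cos φ), giving ΔN = 33.286 + 237.499 − 64.172 = 206.61 m.
Horizontal magnitude = √(ΔE² + ΔN²) = √((-191.87)² + 206.61²) = 281.97 m.

282 m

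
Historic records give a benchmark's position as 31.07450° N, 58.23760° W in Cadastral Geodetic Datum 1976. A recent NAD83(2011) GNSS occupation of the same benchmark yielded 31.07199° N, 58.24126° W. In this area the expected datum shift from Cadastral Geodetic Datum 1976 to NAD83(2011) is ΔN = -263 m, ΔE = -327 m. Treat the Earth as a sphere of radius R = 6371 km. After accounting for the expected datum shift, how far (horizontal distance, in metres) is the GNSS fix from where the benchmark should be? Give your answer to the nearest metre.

27 m

Observed coordinate differences: Δφ = -0.00251°, Δλ = -0.00366°.
Converting to metres (1° lat = 111195 m, cos φ = 0.856497): observed ΔN = -279.1 m, observed ΔE = -348.6 m.
Subtracting the expected shift leaves a residual of -279.1 − (-263) = -16.1 m north and -348.6 − (-327) = -21.6 m east.
Residual distance = √((-16.1)² + (-21.6)²) = 26.9 m.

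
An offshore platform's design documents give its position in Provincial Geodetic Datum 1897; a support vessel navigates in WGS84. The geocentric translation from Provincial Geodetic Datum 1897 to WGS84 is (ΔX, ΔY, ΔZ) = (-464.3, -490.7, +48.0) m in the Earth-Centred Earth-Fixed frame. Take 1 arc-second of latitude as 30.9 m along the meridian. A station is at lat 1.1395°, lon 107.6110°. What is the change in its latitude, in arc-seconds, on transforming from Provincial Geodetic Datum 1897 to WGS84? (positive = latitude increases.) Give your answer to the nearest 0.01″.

Δφ = 1.76″

sin φ = 0.019887, cos φ = 0.999802, sin λ = 0.953133, cos λ = -0.302553.
North component: ΔN = −sin φ cos λ·ΔX − sin φ sin λ·ΔY + cos φ·ΔZ = −(0.019887)(-0.302553)(-464.3) − (0.019887)(0.953133)(-490.7) + (0.999802)(48.0) = 54.50 m.
1° of latitude spans 3600 × 30.90 = 111240 m, so Δφ = 54.50 / 111240 × 3600 = 1.764″.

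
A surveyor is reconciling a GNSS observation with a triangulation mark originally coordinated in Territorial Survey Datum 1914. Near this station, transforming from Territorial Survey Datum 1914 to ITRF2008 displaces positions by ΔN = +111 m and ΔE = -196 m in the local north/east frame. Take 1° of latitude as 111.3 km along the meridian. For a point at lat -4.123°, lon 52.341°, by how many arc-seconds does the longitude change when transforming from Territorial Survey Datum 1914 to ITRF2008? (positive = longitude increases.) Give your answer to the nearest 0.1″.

Δλ = -6.4″

At latitude -4.123°, cos φ = 0.997412.
1° of longitude at this latitude = 111.3 × cos φ = 111.01 km, so Δλ = -196.0 / 111012.0 = -0.0017656° = -6.356″.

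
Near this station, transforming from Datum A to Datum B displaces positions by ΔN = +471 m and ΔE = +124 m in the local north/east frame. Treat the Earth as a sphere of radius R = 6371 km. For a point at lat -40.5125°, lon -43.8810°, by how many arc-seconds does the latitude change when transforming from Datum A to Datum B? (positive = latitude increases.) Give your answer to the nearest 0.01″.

On a sphere of radius R, 1 rad of latitude = R, so Δφ = ΔN / R = 471.0 / 6371000 = 7.3929e-05 rad = 15.249″.

Δφ = 15.25″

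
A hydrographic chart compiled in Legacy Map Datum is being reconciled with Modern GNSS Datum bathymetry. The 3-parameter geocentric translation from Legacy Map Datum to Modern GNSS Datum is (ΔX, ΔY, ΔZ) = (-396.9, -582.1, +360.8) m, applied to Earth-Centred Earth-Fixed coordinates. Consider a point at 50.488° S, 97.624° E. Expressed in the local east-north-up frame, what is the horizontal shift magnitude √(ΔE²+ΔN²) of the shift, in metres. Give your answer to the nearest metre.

At φ = -50.488°, λ = 97.624°: sin φ = -0.771491, cos φ = 0.636240, sin λ = 0.991160, cos λ = -0.132672.
ΔE = −sin λ·ΔX + cos λ·ΔY = −(0.991160)·(-396.9) + (-0.132672)·(-582.1) = 470.62 m.
ΔN = −sin φ cos λ·ΔX − sin φ sin λ·ΔY + cos φ·ΔZ = −(-0.771491)(-0.132672)(-396.9) − (-0.771491)(0.991160)(-582.1) + (0.636240)(360.8) = -174.94 m.
Horizontal magnitude = √(ΔE² + ΔN²) = √(470.62² + (-174.94)²) = 502.08 m.

502 m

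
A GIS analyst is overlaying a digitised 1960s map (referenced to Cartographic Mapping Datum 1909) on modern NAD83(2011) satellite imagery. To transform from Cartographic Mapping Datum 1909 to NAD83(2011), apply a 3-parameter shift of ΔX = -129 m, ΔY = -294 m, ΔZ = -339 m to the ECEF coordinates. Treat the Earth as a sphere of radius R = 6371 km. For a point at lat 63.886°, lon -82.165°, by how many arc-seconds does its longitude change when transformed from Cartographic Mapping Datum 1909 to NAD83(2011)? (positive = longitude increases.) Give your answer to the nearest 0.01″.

sin φ = 0.897920, cos φ = 0.440159, sin λ = -0.990665, cos λ = 0.136321.
East component: ΔE = −sin λ·ΔX + cos λ·ΔY = −(-0.990665)(-129) + (0.136321)(-294) = -167.87 m.
1° of latitude spans πR/180 = 111195 m; at latitude φ, 1° of longitude spans that × cos φ = 48943.4 m, so Δλ = -167.87 / 48943.4 × 3600 = -12.348″.

Δλ = -12.35″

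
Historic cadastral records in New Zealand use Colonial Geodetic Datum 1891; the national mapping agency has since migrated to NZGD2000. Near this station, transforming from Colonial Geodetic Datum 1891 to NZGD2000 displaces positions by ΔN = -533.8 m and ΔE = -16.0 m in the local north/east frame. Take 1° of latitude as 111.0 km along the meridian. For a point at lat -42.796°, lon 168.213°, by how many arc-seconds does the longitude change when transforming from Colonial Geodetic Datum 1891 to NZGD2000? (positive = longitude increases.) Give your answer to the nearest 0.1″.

At latitude -42.796°, cos φ = 0.733777.
1° of longitude at this latitude = 111.0 × cos φ = 81.45 km, so Δλ = -16.0 / 81449.3 = -0.0001964° = -0.707″.

Δλ = -0.7″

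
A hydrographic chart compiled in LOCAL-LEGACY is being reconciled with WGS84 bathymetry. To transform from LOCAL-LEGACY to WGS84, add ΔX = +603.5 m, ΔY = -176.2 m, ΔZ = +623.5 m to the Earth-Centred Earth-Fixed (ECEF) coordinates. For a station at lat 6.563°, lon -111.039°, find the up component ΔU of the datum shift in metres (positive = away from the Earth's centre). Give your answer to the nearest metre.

ΔU = 19 m

The local up (radial) axis is (cos φ cos λ, cos φ sin λ, sin φ), giving ΔU = -215.239 + 163.376 + 71.263 = 19.40 m.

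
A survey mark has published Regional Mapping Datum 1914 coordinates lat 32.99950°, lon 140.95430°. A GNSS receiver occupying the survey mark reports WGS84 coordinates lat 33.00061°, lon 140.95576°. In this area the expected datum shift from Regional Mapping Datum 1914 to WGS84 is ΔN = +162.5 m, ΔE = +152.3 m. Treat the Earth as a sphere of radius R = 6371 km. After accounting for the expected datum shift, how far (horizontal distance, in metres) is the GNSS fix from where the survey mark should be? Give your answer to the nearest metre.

42 m

Observed coordinate differences: Δφ = +0.00111°, Δλ = +0.00146°.
Converting to metres (1° lat = 111195 m, cos φ = 0.838675): observed ΔN = 123.4 m, observed ΔE = 136.2 m.
Subtracting the expected shift leaves a residual of 123.4 − (162.5) = -39.1 m north and 136.2 − (152.3) = -16.1 m east.
Residual distance = √((-39.1)² + (-16.1)²) = 42.3 m.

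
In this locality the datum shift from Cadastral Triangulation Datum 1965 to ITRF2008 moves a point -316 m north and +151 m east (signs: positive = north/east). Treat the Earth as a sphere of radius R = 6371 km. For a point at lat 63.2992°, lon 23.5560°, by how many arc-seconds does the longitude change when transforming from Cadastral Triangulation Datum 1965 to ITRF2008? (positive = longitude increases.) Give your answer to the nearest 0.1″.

At latitude 63.2992°, cos φ = 0.449331.
One radian of longitude at latitude φ spans R cos φ, so Δλ = ΔE / (R cos φ) = 151.0 / (6371000 × 0.449331) = 5.2748e-05 rad = 10.880″.

Δλ = 10.9″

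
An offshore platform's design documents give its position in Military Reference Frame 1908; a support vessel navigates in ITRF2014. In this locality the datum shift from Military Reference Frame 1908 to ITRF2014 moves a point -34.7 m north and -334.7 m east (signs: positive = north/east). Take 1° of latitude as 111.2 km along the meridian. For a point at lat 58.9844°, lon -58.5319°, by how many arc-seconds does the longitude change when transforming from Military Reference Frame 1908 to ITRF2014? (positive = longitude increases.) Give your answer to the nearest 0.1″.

At latitude 58.9844°, cos φ = 0.515271.
1° of longitude at this latitude = 111.2 × cos φ = 57.30 km, so Δλ = -334.7 / 57298.2 = -0.0058414° = -21.029″.

Δλ = -21.0″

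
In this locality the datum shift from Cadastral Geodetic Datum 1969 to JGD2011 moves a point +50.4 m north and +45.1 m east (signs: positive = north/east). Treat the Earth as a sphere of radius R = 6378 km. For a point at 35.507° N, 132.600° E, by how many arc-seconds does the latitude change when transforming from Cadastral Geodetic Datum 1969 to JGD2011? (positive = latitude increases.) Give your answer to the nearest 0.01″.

On a sphere of radius R, 1 rad of latitude = R, so Δφ = ΔN / R = 50.4 / 6378000 = 7.9022e-06 rad = 1.630″.

Δφ = 1.63″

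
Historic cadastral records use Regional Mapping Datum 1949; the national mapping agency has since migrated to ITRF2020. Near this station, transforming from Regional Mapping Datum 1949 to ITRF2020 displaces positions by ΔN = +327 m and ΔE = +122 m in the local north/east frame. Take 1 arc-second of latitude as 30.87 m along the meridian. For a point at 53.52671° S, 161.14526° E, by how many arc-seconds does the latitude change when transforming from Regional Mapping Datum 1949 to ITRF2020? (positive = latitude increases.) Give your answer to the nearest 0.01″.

1″ of latitude = 30.87 m, so Δφ = 327.0 / 30.87 = 10.593″.

Δφ = 10.59″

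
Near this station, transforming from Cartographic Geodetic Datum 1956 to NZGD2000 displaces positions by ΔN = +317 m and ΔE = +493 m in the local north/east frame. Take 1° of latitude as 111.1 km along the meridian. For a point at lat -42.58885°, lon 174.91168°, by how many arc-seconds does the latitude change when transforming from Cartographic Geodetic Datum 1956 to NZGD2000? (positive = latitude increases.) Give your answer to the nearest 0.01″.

Δφ = 10.27″

1° of latitude = 111.1 km, so Δφ = 317.0 / 111100 = 0.0028533° = 10.272″.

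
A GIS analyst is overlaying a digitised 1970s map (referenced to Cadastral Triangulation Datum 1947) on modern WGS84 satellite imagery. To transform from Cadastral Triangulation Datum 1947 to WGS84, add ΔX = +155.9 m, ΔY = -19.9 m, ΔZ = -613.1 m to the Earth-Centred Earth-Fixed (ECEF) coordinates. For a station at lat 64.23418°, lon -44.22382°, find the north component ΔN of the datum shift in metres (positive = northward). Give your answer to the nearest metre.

At φ = 64.23418°, λ = -44.22382°: sin φ = 0.900578, cos φ = 0.434694, sin λ = -0.697463, cos λ = 0.716621.
ΔN = −sin φ cos λ·ΔX − sin φ sin λ·ΔY + cos φ·ΔZ = −(0.900578)(0.716621)(155.9) − (0.900578)(-0.697463)(-19.9) + (0.434694)(-613.1) = -379.62 m.

ΔN = -380 m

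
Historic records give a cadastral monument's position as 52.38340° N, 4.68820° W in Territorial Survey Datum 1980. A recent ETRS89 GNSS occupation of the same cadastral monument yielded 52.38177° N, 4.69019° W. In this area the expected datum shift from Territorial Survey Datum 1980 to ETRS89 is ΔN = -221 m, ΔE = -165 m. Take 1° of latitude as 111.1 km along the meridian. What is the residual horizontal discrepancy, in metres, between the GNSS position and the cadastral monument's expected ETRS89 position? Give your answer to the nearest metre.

Observed coordinate differences: Δφ = -0.00163°, Δλ = -0.00199°.
Converting to metres (1° lat = 111100 m, cos φ = 0.610375): observed ΔN = -181.1 m, observed ΔE = -134.9 m.
Subtracting the expected shift leaves a residual of -181.1 − (-221) = 39.9 m north and -134.9 − (-165) = 30.1 m east.
Residual distance = √(39.9² + 30.1²) = 50.0 m.

50 m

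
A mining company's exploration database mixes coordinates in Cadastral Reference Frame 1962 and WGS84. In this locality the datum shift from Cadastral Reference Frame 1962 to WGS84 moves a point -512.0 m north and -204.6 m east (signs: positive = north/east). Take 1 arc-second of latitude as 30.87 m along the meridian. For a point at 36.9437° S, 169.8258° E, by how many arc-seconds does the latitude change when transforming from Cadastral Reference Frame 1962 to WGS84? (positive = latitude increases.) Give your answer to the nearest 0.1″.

1″ of latitude = 30.87 m, so Δφ = -512.0 / 30.87 = -16.586″.

Δφ = -16.6″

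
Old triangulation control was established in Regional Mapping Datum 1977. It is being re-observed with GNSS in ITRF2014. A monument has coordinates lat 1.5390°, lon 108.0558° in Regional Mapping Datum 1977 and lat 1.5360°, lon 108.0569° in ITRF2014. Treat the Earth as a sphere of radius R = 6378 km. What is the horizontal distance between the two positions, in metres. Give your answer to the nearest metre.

Δφ = 1.5360° − 1.5390° = -0.0030°; Δλ = 108.0569° − 108.0558° = +0.0011°.
1° along a meridian = πR/180 = 111317 m.
ΔN = Δφ × 111317 = -334.0 m; ΔE = Δλ × 111317 × cos(1.5390°) = +0.0011 × 111317 × 0.999639 = 122.4 m.
Distance = √(ΔE² + ΔN²) = √(122.4² + (-334.0)²) = 355.7 m.

356 m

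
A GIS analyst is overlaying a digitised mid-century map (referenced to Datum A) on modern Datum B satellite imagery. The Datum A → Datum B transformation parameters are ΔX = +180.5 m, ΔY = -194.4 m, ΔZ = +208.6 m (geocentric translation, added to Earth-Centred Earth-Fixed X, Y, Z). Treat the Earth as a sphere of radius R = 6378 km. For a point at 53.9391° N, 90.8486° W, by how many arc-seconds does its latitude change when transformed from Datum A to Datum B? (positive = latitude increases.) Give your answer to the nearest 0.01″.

Δφ = -1.04″

sin φ = 0.808392, cos φ = 0.588645, sin λ = -0.999890, cos λ = -0.014810.
North component: ΔN = −sin φ cos λ·ΔX − sin φ sin λ·ΔY + cos φ·ΔZ = −(0.808392)(-0.014810)(180.5) − (0.808392)(-0.999890)(-194.4) + (0.588645)(208.6) = -32.18 m.
1° of latitude spans πR/180 = 111317 m, so Δφ = -32.18 / 111317 × 3600 = -1.041″.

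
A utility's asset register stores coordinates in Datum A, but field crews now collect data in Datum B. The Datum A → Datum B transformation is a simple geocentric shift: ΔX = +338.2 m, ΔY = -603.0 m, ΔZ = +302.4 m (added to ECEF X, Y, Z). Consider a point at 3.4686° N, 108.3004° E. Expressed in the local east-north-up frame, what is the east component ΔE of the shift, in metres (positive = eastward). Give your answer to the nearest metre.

At φ = 3.4686°, λ = 108.3004°: sin φ = 0.060502, cos φ = 0.998168, sin λ = 0.949423, cos λ = -0.313999.
ΔE = −sin λ·ΔX + cos λ·ΔY = −(0.949423)·(338.2) + (-0.313999)·(-603.0) = -131.75 m.

ΔE = -132 m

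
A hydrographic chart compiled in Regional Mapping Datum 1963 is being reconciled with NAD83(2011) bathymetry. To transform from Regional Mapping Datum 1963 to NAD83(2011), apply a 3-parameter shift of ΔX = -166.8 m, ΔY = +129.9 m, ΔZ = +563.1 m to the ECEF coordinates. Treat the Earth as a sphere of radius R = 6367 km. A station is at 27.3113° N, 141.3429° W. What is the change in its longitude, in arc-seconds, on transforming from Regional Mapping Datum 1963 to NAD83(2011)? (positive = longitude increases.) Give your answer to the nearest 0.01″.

sin φ = 0.458825, cos φ = 0.888527, sin λ = -0.624658, cos λ = -0.780898.
East component: ΔE = −sin λ·ΔX + cos λ·ΔY = −(-0.624658)(-166.8) + (-0.780898)(129.9) = -205.63 m.
1° of latitude spans πR/180 = 111125 m; at latitude φ, 1° of longitude spans that × cos φ = 98737.6 m, so Δλ = -205.63 / 98737.6 × 3600 = -7.497″.

Δλ = -7.50″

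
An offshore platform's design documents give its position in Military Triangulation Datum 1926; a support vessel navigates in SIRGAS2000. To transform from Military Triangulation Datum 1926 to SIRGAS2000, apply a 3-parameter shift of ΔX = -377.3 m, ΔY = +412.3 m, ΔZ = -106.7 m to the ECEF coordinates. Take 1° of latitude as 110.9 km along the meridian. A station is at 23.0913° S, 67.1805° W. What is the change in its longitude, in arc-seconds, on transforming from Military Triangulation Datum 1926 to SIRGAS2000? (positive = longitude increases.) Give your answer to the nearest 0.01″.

Δλ = -6.63″

sin φ = -0.392197, cos φ = 0.919881, sin λ = -0.921731, cos λ = 0.387829.
East component: ΔE = −sin λ·ΔX + cos λ·ΔY = −(-0.921731)(-377.3) + (0.387829)(412.3) = -187.87 m.
1° of latitude spans 110900 m; at latitude φ, 1° of longitude spans that × cos φ = 102014.8 m, so Δλ = -187.87 / 102014.8 × 3600 = -6.630″.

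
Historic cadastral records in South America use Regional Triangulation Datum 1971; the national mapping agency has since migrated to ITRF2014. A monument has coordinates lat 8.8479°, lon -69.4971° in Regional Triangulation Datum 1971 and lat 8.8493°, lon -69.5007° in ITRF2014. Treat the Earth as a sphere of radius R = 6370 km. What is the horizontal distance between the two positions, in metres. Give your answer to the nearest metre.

425 m

Δφ = 8.8493° − 8.8479° = +0.0014°; Δλ = -69.5007° − -69.4971° = -0.0036°.
1° along a meridian = πR/180 = 111177 m.
ΔN = Δφ × 111177 = 155.6 m; ΔE = Δλ × 111177 × cos(8.8479°) = -0.0036 × 111177 × 0.988100 = -395.5 m.
Distance = √(ΔE² + ΔN²) = √((-395.5)² + 155.6²) = 425.0 m.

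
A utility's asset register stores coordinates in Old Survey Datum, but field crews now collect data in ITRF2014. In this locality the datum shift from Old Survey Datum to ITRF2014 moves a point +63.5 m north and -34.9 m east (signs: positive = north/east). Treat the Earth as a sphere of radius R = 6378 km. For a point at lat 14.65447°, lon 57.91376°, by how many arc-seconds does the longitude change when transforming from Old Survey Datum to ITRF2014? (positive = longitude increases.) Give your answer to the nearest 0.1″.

At latitude 14.65447°, cos φ = 0.967469.
One radian of longitude at latitude φ spans R cos φ, so Δλ = ΔE / (R cos φ) = -34.9 / (6378000 × 0.967469) = -5.6559e-06 rad = -1.167″.

Δλ = -1.2″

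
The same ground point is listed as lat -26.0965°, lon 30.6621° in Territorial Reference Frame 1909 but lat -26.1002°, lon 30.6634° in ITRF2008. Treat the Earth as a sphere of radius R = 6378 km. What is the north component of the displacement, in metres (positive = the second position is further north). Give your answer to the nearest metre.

ΔN = -412 m

Δφ = -26.1002° − -26.0965° = -0.0037°; Δλ = 30.6634° − 30.6621° = +0.0013°.
1° along a meridian = πR/180 = 111317 m.
ΔN = Δφ × 111317 = -411.9 m; ΔE = Δλ × 111317 × cos(-26.0965°) = +0.0013 × 111317 × 0.898054 = 130.0 m.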